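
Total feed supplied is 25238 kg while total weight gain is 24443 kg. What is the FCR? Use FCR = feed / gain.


FCR = feed consumed / weight gained
FCR = 25238 kg / 24443 kg = 1.03252

1.03252


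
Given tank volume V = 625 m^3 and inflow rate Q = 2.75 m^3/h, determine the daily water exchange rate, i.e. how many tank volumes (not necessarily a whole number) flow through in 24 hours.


Daily flow volume = 2.75 m^3/h * 24 h = 66 m^3/day
Exchanges = daily flow / tank volume = 66 / 625 = 0.1056 exchanges/day

0.1056 exchanges/day


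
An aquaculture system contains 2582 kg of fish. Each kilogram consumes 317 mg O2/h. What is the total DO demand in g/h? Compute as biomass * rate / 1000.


Total O2 consumption (mg/h) = 2582 kg * 317 mg/(kg*h) = 818494 mg/h
Convert to g/h: 818494 / 1000 = 818.494 g/h

818.494 g/h


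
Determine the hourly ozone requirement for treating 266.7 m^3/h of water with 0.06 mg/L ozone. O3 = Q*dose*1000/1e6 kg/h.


O3 demand (mg/h) = Q * dose * 1000 = 266.7 * 0.06 * 1000 = 16002 mg/h
Convert mg to kg: 16002 / 1e6 = 0.016002 kg/h

0.016002 kg/h


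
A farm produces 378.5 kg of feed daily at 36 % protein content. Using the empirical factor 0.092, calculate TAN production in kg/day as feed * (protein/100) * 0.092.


Protein in feed = 378.5 * 36/100 = 136.26 kg/day
TAN = protein * 0.092 = 136.26 * 0.092 = 12.53592 kg/day

12.53592 kg/day


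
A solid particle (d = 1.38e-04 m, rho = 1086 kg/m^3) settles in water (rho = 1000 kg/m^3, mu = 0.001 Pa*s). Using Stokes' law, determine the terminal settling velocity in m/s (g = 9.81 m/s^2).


Density difference: rho_p - rho_f = 1086 - 1000 = 86 kg/m^3
d^2 = (1.38e-04)^2 = 1.9044e-08 m^2
Numerator = (rho_p - rho_f) * g * d^2 = 86 * 9.81 * 1.9044e-08 = 1.6066661e-05
Denominator = 18 * mu = 18 * 0.001 = 0.018
v_s = 1.6066661e-05 / 0.018 = 8.92592e-04 m/s
Check: Re = rho_f * v_s * d / mu = 1000 * 8.92592e-04 * 1.38e-04 / 0.001 = 0.123 < 1, so Stokes' law applies.

8.92592e-04 m/s


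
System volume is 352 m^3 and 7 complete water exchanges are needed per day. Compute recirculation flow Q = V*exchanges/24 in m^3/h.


Daily recirculation volume = 352 m^3 * 7 = 2464 m^3/day
Flow rate Q = daily volume / 24 h = 2464 / 24 = 102.667 m^3/h

102.667 m^3/h


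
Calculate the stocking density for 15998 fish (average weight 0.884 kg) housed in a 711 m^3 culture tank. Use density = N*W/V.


Total biomass = 15998 fish * 0.884 kg = 14142.232 kg
Density = total biomass / volume = 14142.232 / 711 = 19.8906 kg/m^3

19.8906 kg/m^3


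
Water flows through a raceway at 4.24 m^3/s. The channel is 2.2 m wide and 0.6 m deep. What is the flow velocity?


Cross-sectional area = W * d = 2.2 * 0.6 = 1.32 m^2
Velocity = Q / A = 4.24 / 1.32 = 3.21212 m/s

3.21212 m/s


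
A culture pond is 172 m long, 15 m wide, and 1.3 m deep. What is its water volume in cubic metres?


Base area = L * W = 172 * 15 = 2580 m^2
Volume = area * depth = 2580 * 1.3 = 3354 m^3

3354 m^3


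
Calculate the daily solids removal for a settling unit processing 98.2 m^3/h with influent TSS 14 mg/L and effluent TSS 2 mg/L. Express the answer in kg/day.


Concentration drop: TSS_in - TSS_out = 14 - 2 = 12 mg/L
Hourly solids removed = Q * dTSS = 98.2 m^3/h * 12 mg/L = 1178.4 g/h  (m^3/h * mg/L = g/h)
Daily solids removed = 1178.4 * 24 = 28281.6 g/day
Convert g to kg: 28281.6 / 1000 = 28.2816 kg/day

28.2816 kg/day


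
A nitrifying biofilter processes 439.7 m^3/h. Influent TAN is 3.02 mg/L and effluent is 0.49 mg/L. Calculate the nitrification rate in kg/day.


Concentration drop: TAN_in - TAN_out = 3.02 - 0.49 = 2.53 mg/L
Hourly TAN removed = Q * dTAN = 439.7 m^3/h * 2.53 mg/L = 1112.441 g/h  (m^3/h * mg/L = g/h)
Daily TAN removed = 1112.441 * 24 = 26698.584 g/day
Convert to kg/day: 26698.584 / 1000 = 26.698584 kg/day

26.698584 kg/day


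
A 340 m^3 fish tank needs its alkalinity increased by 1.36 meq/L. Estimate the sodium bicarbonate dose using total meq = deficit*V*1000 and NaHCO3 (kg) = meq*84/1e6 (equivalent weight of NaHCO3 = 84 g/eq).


Tank volume in L = 340 m^3 * 1000 = 340000 L
Total meq required = 1.36 meq/L * 340000 L = 462400 meq
NaHCO3 mass = 462400 meq * 84 mg/meq / 1e6 = 38.8416 kg

38.8416 kg


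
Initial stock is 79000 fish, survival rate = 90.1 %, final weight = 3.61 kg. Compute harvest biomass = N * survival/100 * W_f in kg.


Survivors = 79000 * 90.1/100 = 71179 fish
Harvest biomass = survivors * W_f = 71179 * 3.61 = 256956.19 kg

256956.19 kg


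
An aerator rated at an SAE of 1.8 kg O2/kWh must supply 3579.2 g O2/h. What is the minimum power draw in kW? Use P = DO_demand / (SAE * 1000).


SAE in g O2/kWh = 1.8 * 1000 = 1800 g/kWh
P = DO_demand / SAE_g = 3579.2 / 1800 = 1.98844 kW

1.98844 kW


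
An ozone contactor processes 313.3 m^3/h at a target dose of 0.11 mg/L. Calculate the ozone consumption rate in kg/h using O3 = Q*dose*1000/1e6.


O3 demand (mg/h) = Q * dose * 1000 = 313.3 * 0.11 * 1000 = 34463 mg/h
Convert mg to kg: 34463 / 1e6 = 0.034463 kg/h

0.034463 kg/h


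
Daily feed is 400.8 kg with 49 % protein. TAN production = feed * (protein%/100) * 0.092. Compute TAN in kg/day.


Protein in feed = 400.8 * 49/100 = 196.392 kg/day
TAN = protein * 0.092 = 196.392 * 0.092 = 18.068064 kg/day

18.068064 kg/day


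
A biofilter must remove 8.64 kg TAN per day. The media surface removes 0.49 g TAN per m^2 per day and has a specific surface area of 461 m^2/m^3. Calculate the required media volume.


A = 8.64*1000 / 0.49 = 17632.653 m^2
V = 17632.653 / 461 = 38.2487

38.2487 m^3


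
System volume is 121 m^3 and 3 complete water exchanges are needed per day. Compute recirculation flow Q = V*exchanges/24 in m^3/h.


Daily recirculation volume = 121 m^3 * 3 = 363 m^3/day
Flow rate Q = daily volume / 24 h = 363 / 24 = 15.125 m^3/h

15.125 m^3/h


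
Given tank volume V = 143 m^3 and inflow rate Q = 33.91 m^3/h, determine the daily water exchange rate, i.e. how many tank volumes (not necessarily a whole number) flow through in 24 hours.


Daily flow volume = 33.91 m^3/h * 24 h = 813.84 m^3/day
Exchanges = daily flow / tank volume = 813.84 / 143 = 5.69119 exchanges/day

5.69119 exchanges/day


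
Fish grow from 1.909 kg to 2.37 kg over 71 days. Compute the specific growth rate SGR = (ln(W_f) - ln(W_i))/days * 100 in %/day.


ln(W_f) = ln(2.37) = 0.86288996
ln(W_i) = ln(1.909) = 0.64657954
ln(W_f) - ln(W_i) = 0.86288996 - 0.64657954 = 0.21631042
SGR = 0.21631042 / 71 * 100 = 0.304663 %/day

0.304663 %/day


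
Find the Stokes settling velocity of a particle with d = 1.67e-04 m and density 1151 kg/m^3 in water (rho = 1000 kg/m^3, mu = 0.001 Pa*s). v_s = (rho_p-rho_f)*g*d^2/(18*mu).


Density difference: rho_p - rho_f = 1151 - 1000 = 151 kg/m^3
d^2 = (1.67e-04)^2 = 2.7889e-08 m^2
Numerator = (rho_p - rho_f) * g * d^2 = 151 * 9.81 * 2.7889e-08 = 4.1312255e-05
Denominator = 18 * mu = 18 * 0.001 = 0.018
v_s = 4.1312255e-05 / 0.018 = 0.00229513 m/s
Check: Re = rho_f * v_s * d / mu = 1000 * 0.00229513 * 1.67e-04 / 0.001 = 0.383 < 1, so Stokes' law applies.

0.00229513 m/s


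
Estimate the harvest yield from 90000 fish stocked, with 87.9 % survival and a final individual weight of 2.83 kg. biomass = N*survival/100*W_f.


Survivors = 90000 * 87.9/100 = 79110 fish
Harvest biomass = survivors * W_f = 79110 * 2.83 = 223881.3 kg

223881.3 kg


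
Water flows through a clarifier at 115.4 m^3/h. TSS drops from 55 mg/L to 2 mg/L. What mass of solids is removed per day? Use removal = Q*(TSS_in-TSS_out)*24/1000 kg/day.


Concentration drop: TSS_in - TSS_out = 55 - 2 = 53 mg/L
Hourly solids removed = Q * dTSS = 115.4 m^3/h * 53 mg/L = 6116.2 g/h  (m^3/h * mg/L = g/h)
Daily solids removed = 6116.2 * 24 = 146788.8 g/day
Convert g to kg: 146788.8 / 1000 = 146.7888 kg/day

146.7888 kg/day


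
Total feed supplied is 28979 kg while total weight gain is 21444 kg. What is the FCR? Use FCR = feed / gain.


FCR = feed consumed / weight gained
FCR = 28979 kg / 21444 kg = 1.35138

1.35138


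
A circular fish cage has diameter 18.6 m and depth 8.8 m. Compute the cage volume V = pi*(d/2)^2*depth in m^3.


r = d/2 = 18.6/2 = 9.3 m
Base area = pi*r^2 = pi*9.3^2 = 271.71635 m^2
Volume = 271.71635 * 8.8 = 2391.1 m^3

2391.1 m^3


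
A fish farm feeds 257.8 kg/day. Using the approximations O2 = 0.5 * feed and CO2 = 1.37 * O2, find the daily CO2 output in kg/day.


O2 = 257.8 * 0.5 = 128.9
CO2 = 128.9 * 1.37 = 176.593

176.593 kg/day


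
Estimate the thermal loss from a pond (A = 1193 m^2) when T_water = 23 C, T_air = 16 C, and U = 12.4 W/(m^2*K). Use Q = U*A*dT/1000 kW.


Temperature difference dT = 23 - 16 = 7 K
Heat loss (W) = U * A * dT = 12.4 * 1193 * 7 = 103552.4 W
Convert to kW: 103552.4 / 1000 = 103.5524 kW

103.5524 kW


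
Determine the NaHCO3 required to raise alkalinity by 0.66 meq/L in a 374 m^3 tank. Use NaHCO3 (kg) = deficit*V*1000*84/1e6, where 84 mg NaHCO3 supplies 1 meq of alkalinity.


Tank volume in L = 374 m^3 * 1000 = 374000 L
Total meq required = 0.66 meq/L * 374000 L = 246840 meq
NaHCO3 mass = 246840 meq * 84 mg/meq / 1e6 = 20.7346 kg

20.7346 kg


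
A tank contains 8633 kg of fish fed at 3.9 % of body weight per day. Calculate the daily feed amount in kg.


Feeding rate fraction = 3.9% / 100 = 0.039
Daily feed = 8633 kg * 0.039 = 336.687 kg/day

336.687 kg/day


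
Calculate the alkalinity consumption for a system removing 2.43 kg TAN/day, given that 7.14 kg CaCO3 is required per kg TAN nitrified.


Alkalinity factor: 7.14 kg CaCO3 consumed per kg TAN nitrified
alk = 2.43 kg TAN * 7.14 = 17.3502 kg CaCO3/day

17.3502 kg CaCO3/day


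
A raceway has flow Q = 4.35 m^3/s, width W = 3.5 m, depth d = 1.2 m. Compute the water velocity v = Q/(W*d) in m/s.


Cross-sectional area = W * d = 3.5 * 1.2 = 4.2 m^2
Velocity = Q / A = 4.35 / 4.2 = 1.03571 m/s

1.03571 m/s


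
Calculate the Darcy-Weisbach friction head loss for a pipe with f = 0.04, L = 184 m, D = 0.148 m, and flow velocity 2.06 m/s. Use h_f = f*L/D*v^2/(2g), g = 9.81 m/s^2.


v^2 = 2.06^2 = 4.2436 m^2/s^2
L/D = 184/0.148 = 1243.2432
h_f = f*(L/D)*v^2/(2g) = 0.04 * 1243.2432 * 4.2436 / 19.62 = 10.756 m

10.756 m


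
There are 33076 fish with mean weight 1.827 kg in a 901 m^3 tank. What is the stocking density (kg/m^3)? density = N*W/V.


Total biomass = 33076 fish * 1.827 kg = 60429.852 kg
Density = total biomass / volume = 60429.852 / 901 = 67.0698 kg/m^3

67.0698 kg/m^3


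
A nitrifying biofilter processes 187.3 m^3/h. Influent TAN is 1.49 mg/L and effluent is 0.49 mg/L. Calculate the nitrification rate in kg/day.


Concentration drop: TAN_in - TAN_out = 1.49 - 0.49 = 1 mg/L
Hourly TAN removed = Q * dTAN = 187.3 m^3/h * 1 mg/L = 187.3 g/h  (m^3/h * mg/L = g/h)
Daily TAN removed = 187.3 * 24 = 4495.2 g/day
Convert to kg/day: 4495.2 / 1000 = 4.4952 kg/day

4.4952 kg/day


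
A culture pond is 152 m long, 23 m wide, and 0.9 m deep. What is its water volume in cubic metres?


Base area = L * W = 152 * 23 = 3496 m^2
Volume = area * depth = 3496 * 0.9 = 3146.4 m^3

3146.4 m^3


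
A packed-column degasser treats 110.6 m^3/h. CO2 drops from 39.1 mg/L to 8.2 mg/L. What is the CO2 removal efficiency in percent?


CO2_out / CO2_in = 8.2 / 39.1 = 0.20971867
Fraction remaining = 0.20971867
efficiency = (1 - 0.20971867) * 100 = 79.0281 %

79.0281 %


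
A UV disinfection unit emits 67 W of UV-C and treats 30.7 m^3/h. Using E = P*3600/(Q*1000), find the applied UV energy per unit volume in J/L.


Energy delivered per hour = 67 W * 3600 s = 241200 J/h
Volume treated per hour = 30.7 m^3/h * 1000 = 30700 L/h
dose = 241200 / 30700 = 7.85668 J/L

7.85668 J/L


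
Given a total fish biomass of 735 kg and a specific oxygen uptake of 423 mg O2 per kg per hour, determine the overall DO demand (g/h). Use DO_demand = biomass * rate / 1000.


Total O2 consumption (mg/h) = 735 kg * 423 mg/(kg*h) = 310905 mg/h
Convert to g/h: 310905 / 1000 = 310.905 g/h

310.905 g/h


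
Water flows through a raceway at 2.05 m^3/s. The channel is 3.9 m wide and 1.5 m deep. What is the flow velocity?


Cross-sectional area = W * d = 3.9 * 1.5 = 5.85 m^2
Velocity = Q / A = 2.05 / 5.85 = 0.350427 m/s

0.350427 m/s


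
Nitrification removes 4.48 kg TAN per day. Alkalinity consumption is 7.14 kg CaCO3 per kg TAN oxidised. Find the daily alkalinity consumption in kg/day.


Alkalinity factor: 7.14 kg CaCO3 consumed per kg TAN nitrified
alk = 4.48 kg TAN * 7.14 = 31.9872 kg CaCO3/day

31.9872 kg CaCO3/day


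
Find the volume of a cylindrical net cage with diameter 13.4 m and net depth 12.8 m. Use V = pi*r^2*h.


r = d/2 = 13.4/2 = 6.7 m
Base area = pi*r^2 = pi*6.7^2 = 141.02609 m^2
Volume = 141.02609 * 12.8 = 1805.13 m^3

1805.13 m^3


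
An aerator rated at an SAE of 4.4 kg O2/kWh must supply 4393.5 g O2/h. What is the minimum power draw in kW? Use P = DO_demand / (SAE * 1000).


SAE in g O2/kWh = 4.4 * 1000 = 4400 g/kWh
P = DO_demand / SAE_g = 4393.5 / 4400 = 0.998523 kW

0.998523 kW


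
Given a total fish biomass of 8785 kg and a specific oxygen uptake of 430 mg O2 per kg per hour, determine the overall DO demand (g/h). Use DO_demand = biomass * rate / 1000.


Total O2 consumption (mg/h) = 8785 kg * 430 mg/(kg*h) = 3777550 mg/h
Convert to g/h: 3777550 / 1000 = 3777.55 g/h

3777.55 g/h


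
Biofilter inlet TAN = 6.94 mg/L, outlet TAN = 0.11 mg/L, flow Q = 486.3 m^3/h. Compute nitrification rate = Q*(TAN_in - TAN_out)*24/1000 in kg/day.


Concentration drop: TAN_in - TAN_out = 6.94 - 0.11 = 6.83 mg/L
Hourly TAN removed = Q * dTAN = 486.3 m^3/h * 6.83 mg/L = 3321.429 g/h  (m^3/h * mg/L = g/h)
Daily TAN removed = 3321.429 * 24 = 79714.296 g/day
Convert to kg/day: 79714.296 / 1000 = 79.714296 kg/day

79.714296 kg/day


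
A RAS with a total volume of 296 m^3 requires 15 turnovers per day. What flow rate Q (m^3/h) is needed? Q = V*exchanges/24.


Daily recirculation volume = 296 m^3 * 15 = 4440 m^3/day
Flow rate Q = daily volume / 24 h = 4440 / 24 = 185 m^3/h

185 m^3/h


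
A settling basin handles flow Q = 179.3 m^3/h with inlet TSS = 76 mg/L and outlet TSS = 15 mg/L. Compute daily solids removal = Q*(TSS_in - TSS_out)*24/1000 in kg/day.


Concentration drop: TSS_in - TSS_out = 76 - 15 = 61 mg/L
Hourly solids removed = Q * dTSS = 179.3 m^3/h * 61 mg/L = 10937.3 g/h  (m^3/h * mg/L = g/h)
Daily solids removed = 10937.3 * 24 = 262495.2 g/day
Convert g to kg: 262495.2 / 1000 = 262.4952 kg/day

262.4952 kg/day


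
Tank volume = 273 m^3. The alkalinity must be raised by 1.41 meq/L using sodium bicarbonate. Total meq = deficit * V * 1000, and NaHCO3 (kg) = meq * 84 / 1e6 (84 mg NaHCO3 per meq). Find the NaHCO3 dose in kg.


Tank volume in L = 273 m^3 * 1000 = 273000 L
Total meq required = 1.41 meq/L * 273000 L = 384930 meq
NaHCO3 mass = 384930 meq * 84 mg/meq / 1e6 = 32.3341 kg

32.3341 kg


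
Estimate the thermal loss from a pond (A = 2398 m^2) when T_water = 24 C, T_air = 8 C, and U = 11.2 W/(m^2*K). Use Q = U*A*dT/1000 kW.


Temperature difference dT = 24 - 8 = 16 K
Heat loss (W) = U * A * dT = 11.2 * 2398 * 16 = 429721.6 W
Convert to kW: 429721.6 / 1000 = 429.7216 kW

429.7216 kW


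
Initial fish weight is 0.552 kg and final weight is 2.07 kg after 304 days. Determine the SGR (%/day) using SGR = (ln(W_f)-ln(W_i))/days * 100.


ln(W_f) = ln(2.07) = 0.72754861
ln(W_i) = ln(0.552) = -0.59420723
ln(W_f) - ln(W_i) = 0.72754861 - -0.59420723 = 1.3217558
SGR = 1.3217558 / 304 * 100 = 0.434788 %/day

0.434788 %/day


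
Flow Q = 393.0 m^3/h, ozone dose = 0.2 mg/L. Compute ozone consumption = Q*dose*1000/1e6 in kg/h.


O3 demand (mg/h) = Q * dose * 1000 = 393.0 * 0.2 * 1000 = 78600 mg/h
Convert mg to kg: 78600 / 1e6 = 0.0786 kg/h

0.0786 kg/h


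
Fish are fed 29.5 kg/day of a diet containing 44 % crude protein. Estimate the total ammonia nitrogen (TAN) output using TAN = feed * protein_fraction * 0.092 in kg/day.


Protein in feed = 29.5 * 44/100 = 12.98 kg/day
TAN = protein * 0.092 = 12.98 * 0.092 = 1.19416 kg/day

1.19416 kg/day


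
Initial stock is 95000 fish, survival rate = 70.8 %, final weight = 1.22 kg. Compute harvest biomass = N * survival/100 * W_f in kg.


Survivors = 95000 * 70.8/100 = 67260 fish
Harvest biomass = survivors * W_f = 67260 * 1.22 = 82057.2 kg

82057.2 kg


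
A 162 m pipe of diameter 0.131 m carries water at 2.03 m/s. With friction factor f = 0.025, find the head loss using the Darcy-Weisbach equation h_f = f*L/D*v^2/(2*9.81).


v^2 = 2.03^2 = 4.1209 m^2/s^2
L/D = 162/0.131 = 1236.6412
h_f = f*(L/D)*v^2/(2g) = 0.025 * 1236.6412 * 4.1209 / 19.62 = 6.49347 m

6.49347 m


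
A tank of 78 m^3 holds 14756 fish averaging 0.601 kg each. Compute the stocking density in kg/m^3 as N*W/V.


Total biomass = 14756 fish * 0.601 kg = 8868.356 kg
Density = total biomass / volume = 8868.356 / 78 = 113.697 kg/m^3

113.697 kg/m^3


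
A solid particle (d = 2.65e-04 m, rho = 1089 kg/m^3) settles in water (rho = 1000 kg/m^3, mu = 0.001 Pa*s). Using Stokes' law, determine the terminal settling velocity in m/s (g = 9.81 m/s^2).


Density difference: rho_p - rho_f = 1089 - 1000 = 89 kg/m^3
d^2 = (2.65e-04)^2 = 7.0225e-08 m^2
Numerator = (rho_p - rho_f) * g * d^2 = 89 * 9.81 * 7.0225e-08 = 6.1312745e-05
Denominator = 18 * mu = 18 * 0.001 = 0.018
v_s = 6.1312745e-05 / 0.018 = 0.00340626 m/s
Check: Re = rho_f * v_s * d / mu = 1000 * 0.00340626 * 2.65e-04 / 0.001 = 0.903 < 1, so Stokes' law applies.

0.00340626 m/s


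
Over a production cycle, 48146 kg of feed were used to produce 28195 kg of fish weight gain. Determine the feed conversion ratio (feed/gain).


FCR = feed consumed / weight gained
FCR = 48146 kg / 28195 kg = 1.70761

1.70761


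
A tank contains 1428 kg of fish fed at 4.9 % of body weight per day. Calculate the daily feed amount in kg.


Feeding rate fraction = 4.9% / 100 = 0.049
Daily feed = 1428 kg * 0.049 = 69.972 kg/day

69.972 kg/day


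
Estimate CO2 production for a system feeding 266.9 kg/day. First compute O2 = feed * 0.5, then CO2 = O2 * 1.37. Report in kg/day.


O2 = 266.9 * 0.5 = 133.45
CO2 = 133.45 * 1.37 = 182.8265

182.8265 kg/day


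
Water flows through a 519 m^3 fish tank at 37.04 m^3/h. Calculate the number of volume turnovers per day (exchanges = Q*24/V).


Daily flow volume = 37.04 m^3/h * 24 h = 888.96 m^3/day
Exchanges = daily flow / tank volume = 888.96 / 519 = 1.71283 exchanges/day

1.71283 exchanges/day


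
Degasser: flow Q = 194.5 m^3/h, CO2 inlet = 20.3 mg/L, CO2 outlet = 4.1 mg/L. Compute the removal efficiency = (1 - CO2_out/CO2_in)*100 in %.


CO2_out / CO2_in = 4.1 / 20.3 = 0.20197044
Fraction remaining = 0.20197044
efficiency = (1 - 0.20197044) * 100 = 79.803 %

79.803 %


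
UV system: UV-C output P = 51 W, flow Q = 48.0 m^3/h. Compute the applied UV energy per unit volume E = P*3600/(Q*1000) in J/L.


Energy delivered per hour = 51 W * 3600 s = 183600 J/h
Volume treated per hour = 48.0 m^3/h * 1000 = 48000 L/h
dose = 183600 / 48000 = 3.825 J/L

3.825 J/L


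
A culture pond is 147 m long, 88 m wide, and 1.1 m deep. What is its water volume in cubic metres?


Base area = L * W = 147 * 88 = 12936 m^2
Volume = area * depth = 12936 * 1.1 = 14229.6 m^3

14229.6 m^3


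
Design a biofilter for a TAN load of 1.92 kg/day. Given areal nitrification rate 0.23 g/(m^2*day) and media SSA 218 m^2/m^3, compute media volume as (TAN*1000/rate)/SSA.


A = 1.92*1000 / 0.23 = 8347.8261 m^2
V = 8347.8261 / 218 = 38.2928

38.2928 m^3


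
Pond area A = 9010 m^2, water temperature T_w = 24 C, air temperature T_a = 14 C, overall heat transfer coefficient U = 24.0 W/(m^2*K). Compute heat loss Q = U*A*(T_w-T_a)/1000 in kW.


Temperature difference dT = 24 - 14 = 10 K
Heat loss (W) = U * A * dT = 24.0 * 9010 * 10 = 2162400 W
Convert to kW: 2162400 / 1000 = 2162.4 kW

2162.4 kW


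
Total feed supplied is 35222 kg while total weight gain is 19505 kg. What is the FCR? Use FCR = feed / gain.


FCR = feed consumed / weight gained
FCR = 35222 kg / 19505 kg = 1.80579

1.80579


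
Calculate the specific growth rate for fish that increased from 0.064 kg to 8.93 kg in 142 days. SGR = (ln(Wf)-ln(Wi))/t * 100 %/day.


ln(W_f) = ln(8.93) = 2.1894164
ln(W_i) = ln(0.064) = -2.7488722
ln(W_f) - ln(W_i) = 2.1894164 - -2.7488722 = 4.9382886
SGR = 4.9382886 / 142 * 100 = 3.47767 %/day

3.47767 %/day


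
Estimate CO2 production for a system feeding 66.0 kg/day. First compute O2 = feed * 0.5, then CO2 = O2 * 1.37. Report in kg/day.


O2 = 66.0 * 0.5 = 33
CO2 = 33 * 1.37 = 45.21

45.21 kg/day


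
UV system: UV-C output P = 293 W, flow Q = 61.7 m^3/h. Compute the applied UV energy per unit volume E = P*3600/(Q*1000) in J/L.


Energy delivered per hour = 293 W * 3600 s = 1054800 J/h
Volume treated per hour = 61.7 m^3/h * 1000 = 61700 L/h
dose = 1054800 / 61700 = 17.0956 J/L

17.0956 J/L


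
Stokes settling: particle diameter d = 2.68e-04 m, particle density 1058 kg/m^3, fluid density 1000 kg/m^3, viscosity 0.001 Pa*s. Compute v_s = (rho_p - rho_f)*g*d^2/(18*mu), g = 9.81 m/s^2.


Density difference: rho_p - rho_f = 1058 - 1000 = 58 kg/m^3
d^2 = (2.68e-04)^2 = 7.1824e-08 m^2
Numerator = (rho_p - rho_f) * g * d^2 = 58 * 9.81 * 7.1824e-08 = 4.086642e-05
Denominator = 18 * mu = 18 * 0.001 = 0.018
v_s = 4.086642e-05 / 0.018 = 0.00227036 m/s
Check: Re = rho_f * v_s * d / mu = 1000 * 0.00227036 * 2.68e-04 / 0.001 = 0.608 < 1, so Stokes' law applies.

0.00227036 m/s


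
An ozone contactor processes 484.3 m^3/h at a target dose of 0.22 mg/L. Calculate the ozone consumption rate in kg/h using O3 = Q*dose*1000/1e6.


O3 demand (mg/h) = Q * dose * 1000 = 484.3 * 0.22 * 1000 = 106546 mg/h
Convert mg to kg: 106546 / 1e6 = 0.106546 kg/h

0.106546 kg/h


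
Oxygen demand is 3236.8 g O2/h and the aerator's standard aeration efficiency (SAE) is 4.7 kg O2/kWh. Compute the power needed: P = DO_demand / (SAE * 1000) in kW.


SAE in g O2/kWh = 4.7 * 1000 = 4700 g/kWh
P = DO_demand / SAE_g = 3236.8 / 4700 = 0.688681 kW

0.688681 kW


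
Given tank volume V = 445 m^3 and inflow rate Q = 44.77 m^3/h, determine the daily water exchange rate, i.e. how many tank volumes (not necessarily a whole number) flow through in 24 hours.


Daily flow volume = 44.77 m^3/h * 24 h = 1074.48 m^3/day
Exchanges = daily flow / tank volume = 1074.48 / 445 = 2.41456 exchanges/day

2.41456 exchanges/day


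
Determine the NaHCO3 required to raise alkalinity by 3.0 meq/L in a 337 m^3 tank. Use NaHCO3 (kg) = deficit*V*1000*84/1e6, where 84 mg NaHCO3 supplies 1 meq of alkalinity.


Tank volume in L = 337 m^3 * 1000 = 337000 L
Total meq required = 3.0 meq/L * 337000 L = 1011000 meq
NaHCO3 mass = 1011000 meq * 84 mg/meq / 1e6 = 84.924 kg

84.924 kg


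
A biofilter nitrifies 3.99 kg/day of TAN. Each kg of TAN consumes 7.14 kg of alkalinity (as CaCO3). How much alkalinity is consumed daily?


Alkalinity factor: 7.14 kg CaCO3 consumed per kg TAN nitrified
alk = 3.99 kg TAN * 7.14 = 28.4886 kg CaCO3/day

28.4886 kg CaCO3/day


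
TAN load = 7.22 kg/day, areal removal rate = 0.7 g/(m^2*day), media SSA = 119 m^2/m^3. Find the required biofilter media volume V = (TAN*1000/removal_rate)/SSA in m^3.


A = 7.22*1000 / 0.7 = 10314.286 m^2
V = 10314.286 / 119 = 86.6747

86.6747 m^3


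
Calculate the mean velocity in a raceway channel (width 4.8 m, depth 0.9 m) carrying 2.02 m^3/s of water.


Cross-sectional area = W * d = 4.8 * 0.9 = 4.32 m^2
Velocity = Q / A = 2.02 / 4.32 = 0.467593 m/s

0.467593 m/s


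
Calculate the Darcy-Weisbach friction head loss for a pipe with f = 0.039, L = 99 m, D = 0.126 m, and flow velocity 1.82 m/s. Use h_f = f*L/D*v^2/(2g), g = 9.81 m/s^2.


v^2 = 1.82^2 = 3.3124 m^2/s^2
L/D = 99/0.126 = 785.71429
h_f = f*(L/D)*v^2/(2g) = 0.039 * 785.71429 * 3.3124 / 19.62 = 5.17336 m

5.17336 m


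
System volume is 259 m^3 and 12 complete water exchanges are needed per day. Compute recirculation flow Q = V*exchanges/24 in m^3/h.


Daily recirculation volume = 259 m^3 * 12 = 3108 m^3/day
Flow rate Q = daily volume / 24 h = 3108 / 24 = 129.5 m^3/h

129.5 m^3/h


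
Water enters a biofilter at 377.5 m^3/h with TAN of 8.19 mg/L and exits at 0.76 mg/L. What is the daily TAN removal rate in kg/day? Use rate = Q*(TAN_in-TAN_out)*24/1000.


Concentration drop: TAN_in - TAN_out = 8.19 - 0.76 = 7.43 mg/L
Hourly TAN removed = Q * dTAN = 377.5 m^3/h * 7.43 mg/L = 2804.825 g/h  (m^3/h * mg/L = g/h)
Daily TAN removed = 2804.825 * 24 = 67315.8 g/day
Convert to kg/day: 67315.8 / 1000 = 67.3158 kg/day

67.3158 kg/day


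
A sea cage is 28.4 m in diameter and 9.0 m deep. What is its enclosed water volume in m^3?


r = d/2 = 28.4/2 = 14.2 m
Base area = pi*r^2 = pi*14.2^2 = 633.47074 m^2
Volume = 633.47074 * 9.0 = 5701.24 m^3

5701.24 m^3


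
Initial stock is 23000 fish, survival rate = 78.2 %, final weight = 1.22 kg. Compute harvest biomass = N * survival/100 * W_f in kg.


Survivors = 23000 * 78.2/100 = 17986 fish
Harvest biomass = survivors * W_f = 17986 * 1.22 = 21942.92 kg

21942.92 kg


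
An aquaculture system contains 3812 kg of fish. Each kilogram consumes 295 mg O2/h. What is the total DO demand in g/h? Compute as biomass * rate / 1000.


Total O2 consumption (mg/h) = 3812 kg * 295 mg/(kg*h) = 1124540 mg/h
Convert to g/h: 1124540 / 1000 = 1124.54 g/h

1124.54 g/h


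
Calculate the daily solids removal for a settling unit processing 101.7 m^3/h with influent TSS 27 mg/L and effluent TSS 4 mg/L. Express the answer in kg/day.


Concentration drop: TSS_in - TSS_out = 27 - 4 = 23 mg/L
Hourly solids removed = Q * dTSS = 101.7 m^3/h * 23 mg/L = 2339.1 g/h  (m^3/h * mg/L = g/h)
Daily solids removed = 2339.1 * 24 = 56138.4 g/day
Convert g to kg: 56138.4 / 1000 = 56.1384 kg/day

56.1384 kg/day


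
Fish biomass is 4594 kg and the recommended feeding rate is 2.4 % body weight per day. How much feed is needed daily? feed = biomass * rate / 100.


Feeding rate fraction = 2.4% / 100 = 0.024
Daily feed = 4594 kg * 0.024 = 110.256 kg/day

110.256 kg/day


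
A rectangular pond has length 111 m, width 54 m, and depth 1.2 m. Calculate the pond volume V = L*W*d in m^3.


Base area = L * W = 111 * 54 = 5994 m^2
Volume = area * depth = 5994 * 1.2 = 7192.8 m^3

7192.8 m^3


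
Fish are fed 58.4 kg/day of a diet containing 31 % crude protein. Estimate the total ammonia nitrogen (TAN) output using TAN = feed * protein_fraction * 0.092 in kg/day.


Protein in feed = 58.4 * 31/100 = 18.104 kg/day
TAN = protein * 0.092 = 18.104 * 0.092 = 1.665568 kg/day

1.665568 kg/day


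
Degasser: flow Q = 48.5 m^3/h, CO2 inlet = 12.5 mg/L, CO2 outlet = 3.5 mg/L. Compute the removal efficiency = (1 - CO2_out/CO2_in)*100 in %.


CO2_out / CO2_in = 3.5 / 12.5 = 0.28
Fraction remaining = 0.28
efficiency = (1 - 0.28) * 100 = 72 %

72 %


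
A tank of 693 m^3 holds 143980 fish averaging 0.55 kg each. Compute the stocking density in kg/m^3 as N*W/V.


Total biomass = 143980 fish * 0.55 kg = 79189 kg
Density = total biomass / volume = 79189 / 693 = 114.27 kg/m^3

114.27 kg/m^3


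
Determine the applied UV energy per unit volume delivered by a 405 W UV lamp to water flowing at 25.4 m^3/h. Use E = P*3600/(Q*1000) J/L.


Energy delivered per hour = 405 W * 3600 s = 1458000 J/h
Volume treated per hour = 25.4 m^3/h * 1000 = 25400 L/h
dose = 1458000 / 25400 = 57.4016 J/L

57.4016 J/L


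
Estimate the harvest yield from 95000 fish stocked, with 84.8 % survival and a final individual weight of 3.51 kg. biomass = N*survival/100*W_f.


Survivors = 95000 * 84.8/100 = 80560 fish
Harvest biomass = survivors * W_f = 80560 * 3.51 = 282765.6 kg

282765.6 kg


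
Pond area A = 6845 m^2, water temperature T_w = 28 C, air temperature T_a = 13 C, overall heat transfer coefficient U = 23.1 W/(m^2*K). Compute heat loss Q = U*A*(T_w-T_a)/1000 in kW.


Temperature difference dT = 28 - 13 = 15 K
Heat loss (W) = U * A * dT = 23.1 * 6845 * 15 = 2371792.5 W
Convert to kW: 2371792.5 / 1000 = 2371.7925 kW

2371.7925 kW


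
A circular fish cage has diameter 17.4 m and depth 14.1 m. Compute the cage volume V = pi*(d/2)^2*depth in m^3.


r = d/2 = 17.4/2 = 8.7 m
Base area = pi*r^2 = pi*8.7^2 = 237.78715 m^2
Volume = 237.78715 * 14.1 = 3352.8 m^3

3352.8 m^3


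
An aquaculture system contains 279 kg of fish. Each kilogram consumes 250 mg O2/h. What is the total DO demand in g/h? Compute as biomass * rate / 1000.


Total O2 consumption (mg/h) = 279 kg * 250 mg/(kg*h) = 69750 mg/h
Convert to g/h: 69750 / 1000 = 69.75 g/h

69.75 g/h


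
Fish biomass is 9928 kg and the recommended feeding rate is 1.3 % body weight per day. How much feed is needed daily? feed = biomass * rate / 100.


Feeding rate fraction = 1.3% / 100 = 0.013
Daily feed = 9928 kg * 0.013 = 129.064 kg/day

129.064 kg/day


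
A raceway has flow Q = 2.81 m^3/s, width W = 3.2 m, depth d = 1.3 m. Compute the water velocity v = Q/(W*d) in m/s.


Cross-sectional area = W * d = 3.2 * 1.3 = 4.16 m^2
Velocity = Q / A = 2.81 / 4.16 = 0.675481 m/s

0.675481 m/s


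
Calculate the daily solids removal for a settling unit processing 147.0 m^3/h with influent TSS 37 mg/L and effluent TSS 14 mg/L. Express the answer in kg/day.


Concentration drop: TSS_in - TSS_out = 37 - 14 = 23 mg/L
Hourly solids removed = Q * dTSS = 147.0 m^3/h * 23 mg/L = 3381 g/h  (m^3/h * mg/L = g/h)
Daily solids removed = 3381 * 24 = 81144 g/day
Convert g to kg: 81144 / 1000 = 81.144 kg/day

81.144 kg/day


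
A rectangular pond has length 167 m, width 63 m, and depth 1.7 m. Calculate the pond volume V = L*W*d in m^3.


Base area = L * W = 167 * 63 = 10521 m^2
Volume = area * depth = 10521 * 1.7 = 17885.7 m^3

17885.7 m^3


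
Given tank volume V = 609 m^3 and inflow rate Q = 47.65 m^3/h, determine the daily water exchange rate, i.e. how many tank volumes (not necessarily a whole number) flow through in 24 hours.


Daily flow volume = 47.65 m^3/h * 24 h = 1143.6 m^3/day
Exchanges = daily flow / tank volume = 1143.6 / 609 = 1.87783 exchanges/day

1.87783 exchanges/day


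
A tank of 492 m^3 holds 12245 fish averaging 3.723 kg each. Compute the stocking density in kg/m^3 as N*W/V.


Total biomass = 12245 fish * 3.723 kg = 45588.135 kg
Density = total biomass / volume = 45588.135 / 492 = 92.6588 kg/m^3

92.6588 kg/m^3


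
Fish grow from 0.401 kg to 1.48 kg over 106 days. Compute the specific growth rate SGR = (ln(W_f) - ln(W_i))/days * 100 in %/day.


ln(W_f) = ln(1.48) = 0.39204209
ln(W_i) = ln(0.401) = -0.91379385
ln(W_f) - ln(W_i) = 0.39204209 - -0.91379385 = 1.3058359
SGR = 1.3058359 / 106 * 100 = 1.23192 %/day

1.23192 %/day


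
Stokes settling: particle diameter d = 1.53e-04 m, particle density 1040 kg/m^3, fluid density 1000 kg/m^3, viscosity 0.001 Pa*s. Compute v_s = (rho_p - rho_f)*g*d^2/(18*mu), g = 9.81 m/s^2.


Density difference: rho_p - rho_f = 1040 - 1000 = 40 kg/m^3
d^2 = (1.53e-04)^2 = 2.3409e-08 m^2
Numerator = (rho_p - rho_f) * g * d^2 = 40 * 9.81 * 2.3409e-08 = 9.1856916e-06
Denominator = 18 * mu = 18 * 0.001 = 0.018
v_s = 9.1856916e-06 / 0.018 = 5.10316e-04 m/s
Check: Re = rho_f * v_s * d / mu = 1000 * 5.10316e-04 * 1.53e-04 / 0.001 = 0.0781 < 1, so Stokes' law applies.

5.10316e-04 m/s


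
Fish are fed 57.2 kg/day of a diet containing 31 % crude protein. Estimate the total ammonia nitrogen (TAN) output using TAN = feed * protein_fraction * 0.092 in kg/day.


Protein in feed = 57.2 * 31/100 = 17.732 kg/day
TAN = protein * 0.092 = 17.732 * 0.092 = 1.631344 kg/day

1.631344 kg/day


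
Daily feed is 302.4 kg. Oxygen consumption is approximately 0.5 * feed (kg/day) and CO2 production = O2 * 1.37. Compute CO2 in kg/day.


O2 = 302.4 * 0.5 = 151.2
CO2 = 151.2 * 1.37 = 207.144

207.144 kg/day


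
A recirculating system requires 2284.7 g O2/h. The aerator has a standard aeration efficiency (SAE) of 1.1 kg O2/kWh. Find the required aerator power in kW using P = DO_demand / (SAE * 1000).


SAE in g O2/kWh = 1.1 * 1000 = 1100 g/kWh
P = DO_demand / SAE_g = 2284.7 / 1100 = 2.077 kW

2.077 kW


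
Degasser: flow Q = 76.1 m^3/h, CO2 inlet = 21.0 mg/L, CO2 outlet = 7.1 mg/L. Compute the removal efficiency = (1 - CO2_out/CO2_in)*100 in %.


CO2_out / CO2_in = 7.1 / 21.0 = 0.33809524
Fraction remaining = 0.33809524
efficiency = (1 - 0.33809524) * 100 = 66.1905 %

66.1905 %


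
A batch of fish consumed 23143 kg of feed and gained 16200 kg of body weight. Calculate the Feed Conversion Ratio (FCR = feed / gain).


FCR = feed consumed / weight gained
FCR = 23143 kg / 16200 kg = 1.42858

1.42858


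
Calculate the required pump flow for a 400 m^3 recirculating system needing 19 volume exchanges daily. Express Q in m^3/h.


Daily recirculation volume = 400 m^3 * 19 = 7600 m^3/day
Flow rate Q = daily volume / 24 h = 7600 / 24 = 316.667 m^3/h

316.667 m^3/h


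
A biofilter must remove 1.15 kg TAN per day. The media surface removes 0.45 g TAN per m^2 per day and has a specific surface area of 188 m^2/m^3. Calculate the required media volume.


A = 1.15*1000 / 0.45 = 2555.5556 m^2
V = 2555.5556 / 188 = 13.5934

13.5934 m^3


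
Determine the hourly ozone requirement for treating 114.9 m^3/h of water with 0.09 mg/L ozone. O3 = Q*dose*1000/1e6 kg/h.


O3 demand (mg/h) = Q * dose * 1000 = 114.9 * 0.09 * 1000 = 10341 mg/h
Convert mg to kg: 10341 / 1e6 = 0.010341 kg/h

0.010341 kg/h


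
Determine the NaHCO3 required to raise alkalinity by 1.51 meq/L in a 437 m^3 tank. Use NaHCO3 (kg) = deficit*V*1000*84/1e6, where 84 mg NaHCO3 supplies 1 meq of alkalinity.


Tank volume in L = 437 m^3 * 1000 = 437000 L
Total meq required = 1.51 meq/L * 437000 L = 659870 meq
NaHCO3 mass = 659870 meq * 84 mg/meq / 1e6 = 55.4291 kg

55.4291 kg


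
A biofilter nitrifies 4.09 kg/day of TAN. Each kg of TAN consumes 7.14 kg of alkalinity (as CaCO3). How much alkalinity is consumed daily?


Alkalinity factor: 7.14 kg CaCO3 consumed per kg TAN nitrified
alk = 4.09 kg TAN * 7.14 = 29.2026 kg CaCO3/day

29.2026 kg CaCO3/day


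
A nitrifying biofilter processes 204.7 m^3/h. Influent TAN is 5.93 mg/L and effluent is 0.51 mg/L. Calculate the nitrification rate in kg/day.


Concentration drop: TAN_in - TAN_out = 5.93 - 0.51 = 5.42 mg/L
Hourly TAN removed = Q * dTAN = 204.7 m^3/h * 5.42 mg/L = 1109.474 g/h  (m^3/h * mg/L = g/h)
Daily TAN removed = 1109.474 * 24 = 26627.376 g/day
Convert to kg/day: 26627.376 / 1000 = 26.627376 kg/day

26.627376 kg/day


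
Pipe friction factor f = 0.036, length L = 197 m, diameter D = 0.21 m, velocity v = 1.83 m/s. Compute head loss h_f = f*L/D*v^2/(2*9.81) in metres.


v^2 = 1.83^2 = 3.3489 m^2/s^2
L/D = 197/0.21 = 938.09524
h_f = f*(L/D)*v^2/(2g) = 0.036 * 938.09524 * 3.3489 / 19.62 = 5.76438 m

5.76438 m


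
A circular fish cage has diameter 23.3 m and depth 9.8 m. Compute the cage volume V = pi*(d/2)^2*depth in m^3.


r = d/2 = 23.3/2 = 11.65 m
Base area = pi*r^2 = pi*11.65^2 = 426.38481 m^2
Volume = 426.38481 * 9.8 = 4178.57 m^3

4178.57 m^3


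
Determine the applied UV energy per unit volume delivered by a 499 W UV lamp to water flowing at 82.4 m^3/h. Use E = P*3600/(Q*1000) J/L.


Energy delivered per hour = 499 W * 3600 s = 1796400 J/h
Volume treated per hour = 82.4 m^3/h * 1000 = 82400 L/h
dose = 1796400 / 82400 = 21.801 J/L

21.801 J/L


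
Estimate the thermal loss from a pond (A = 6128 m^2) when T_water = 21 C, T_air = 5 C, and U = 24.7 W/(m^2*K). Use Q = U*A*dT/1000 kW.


Temperature difference dT = 21 - 5 = 16 K
Heat loss (W) = U * A * dT = 24.7 * 6128 * 16 = 2421785.6 W
Convert to kW: 2421785.6 / 1000 = 2421.7856 kW

2421.7856 kW


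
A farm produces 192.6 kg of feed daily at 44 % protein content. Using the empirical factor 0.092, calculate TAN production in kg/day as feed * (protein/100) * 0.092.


Protein in feed = 192.6 * 44/100 = 84.744 kg/day
TAN = protein * 0.092 = 84.744 * 0.092 = 7.796448 kg/day

7.796448 kg/day


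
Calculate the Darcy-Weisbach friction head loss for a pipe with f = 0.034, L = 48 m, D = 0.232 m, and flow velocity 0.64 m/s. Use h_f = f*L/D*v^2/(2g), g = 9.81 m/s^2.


v^2 = 0.64^2 = 0.4096 m^2/s^2
L/D = 48/0.232 = 206.89655
h_f = f*(L/D)*v^2/(2g) = 0.034 * 206.89655 * 0.4096 / 19.62 = 0.146856 m

0.146856 m


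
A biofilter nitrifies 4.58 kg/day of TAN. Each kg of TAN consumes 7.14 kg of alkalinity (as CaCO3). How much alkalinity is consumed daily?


Alkalinity factor: 7.14 kg CaCO3 consumed per kg TAN nitrified
alk = 4.58 kg TAN * 7.14 = 32.7012 kg CaCO3/day

32.7012 kg CaCO3/day


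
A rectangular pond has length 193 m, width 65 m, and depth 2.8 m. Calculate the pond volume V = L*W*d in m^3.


Base area = L * W = 193 * 65 = 12545 m^2
Volume = area * depth = 12545 * 2.8 = 35126 m^3

35126 m^3


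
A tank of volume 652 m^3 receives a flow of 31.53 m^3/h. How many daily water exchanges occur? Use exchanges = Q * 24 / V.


Daily flow volume = 31.53 m^3/h * 24 h = 756.72 m^3/day
Exchanges = daily flow / tank volume = 756.72 / 652 = 1.16061 exchanges/day

1.16061 exchanges/day


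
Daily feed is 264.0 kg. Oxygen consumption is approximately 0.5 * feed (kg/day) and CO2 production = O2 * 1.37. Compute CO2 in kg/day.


O2 = 264.0 * 0.5 = 132
CO2 = 132 * 1.37 = 180.84

180.84 kg/day


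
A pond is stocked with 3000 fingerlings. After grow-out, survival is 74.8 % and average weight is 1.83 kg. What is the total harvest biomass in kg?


Survivors = 3000 * 74.8/100 = 2244 fish
Harvest biomass = survivors * W_f = 2244 * 1.83 = 4106.52 kg

4106.52 kg


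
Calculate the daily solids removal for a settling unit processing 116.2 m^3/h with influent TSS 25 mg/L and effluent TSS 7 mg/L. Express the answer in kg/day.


Concentration drop: TSS_in - TSS_out = 25 - 7 = 18 mg/L
Hourly solids removed = Q * dTSS = 116.2 m^3/h * 18 mg/L = 2091.6 g/h  (m^3/h * mg/L = g/h)
Daily solids removed = 2091.6 * 24 = 50198.4 g/day
Convert g to kg: 50198.4 / 1000 = 50.1984 kg/day

50.1984 kg/day


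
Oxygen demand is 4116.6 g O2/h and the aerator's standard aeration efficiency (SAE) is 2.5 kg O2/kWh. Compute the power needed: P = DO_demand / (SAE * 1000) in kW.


SAE in g O2/kWh = 2.5 * 1000 = 2500 g/kWh
P = DO_demand / SAE_g = 4116.6 / 2500 = 1.64664 kW

1.64664 kW


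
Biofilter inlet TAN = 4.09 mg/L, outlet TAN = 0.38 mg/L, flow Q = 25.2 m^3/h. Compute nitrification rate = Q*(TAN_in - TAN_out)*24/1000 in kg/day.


Concentration drop: TAN_in - TAN_out = 4.09 - 0.38 = 3.71 mg/L
Hourly TAN removed = Q * dTAN = 25.2 m^3/h * 3.71 mg/L = 93.492 g/h  (m^3/h * mg/L = g/h)
Daily TAN removed = 93.492 * 24 = 2243.808 g/day
Convert to kg/day: 2243.808 / 1000 = 2.243808 kg/day

2.243808 kg/day


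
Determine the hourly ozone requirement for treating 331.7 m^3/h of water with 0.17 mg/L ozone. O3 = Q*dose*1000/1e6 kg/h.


O3 demand (mg/h) = Q * dose * 1000 = 331.7 * 0.17 * 1000 = 56389 mg/h
Convert mg to kg: 56389 / 1e6 = 0.056389 kg/h

0.056389 kg/h


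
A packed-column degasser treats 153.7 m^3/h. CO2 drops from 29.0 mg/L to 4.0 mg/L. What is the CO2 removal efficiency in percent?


CO2_out / CO2_in = 4.0 / 29.0 = 0.13793103
Fraction remaining = 0.13793103
efficiency = (1 - 0.13793103) * 100 = 86.2069 %

86.2069 %


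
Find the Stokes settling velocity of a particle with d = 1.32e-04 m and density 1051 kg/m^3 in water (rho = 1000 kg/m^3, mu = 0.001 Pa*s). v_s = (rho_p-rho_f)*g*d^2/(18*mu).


Density difference: rho_p - rho_f = 1051 - 1000 = 51 kg/m^3
d^2 = (1.32e-04)^2 = 1.7424e-08 m^2
Numerator = (rho_p - rho_f) * g * d^2 = 51 * 9.81 * 1.7424e-08 = 8.7174014e-06
Denominator = 18 * mu = 18 * 0.001 = 0.018
v_s = 8.7174014e-06 / 0.018 = 4.843e-04 m/s
Check: Re = rho_f * v_s * d / mu = 1000 * 4.843e-04 * 1.32e-04 / 0.001 = 0.0639 < 1, so Stokes' law applies.

4.843e-04 m/s


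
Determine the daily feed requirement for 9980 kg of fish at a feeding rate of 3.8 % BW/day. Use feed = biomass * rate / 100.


Feeding rate fraction = 3.8% / 100 = 0.038
Daily feed = 9980 kg * 0.038 = 379.24 kg/day

379.24 kg/day
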